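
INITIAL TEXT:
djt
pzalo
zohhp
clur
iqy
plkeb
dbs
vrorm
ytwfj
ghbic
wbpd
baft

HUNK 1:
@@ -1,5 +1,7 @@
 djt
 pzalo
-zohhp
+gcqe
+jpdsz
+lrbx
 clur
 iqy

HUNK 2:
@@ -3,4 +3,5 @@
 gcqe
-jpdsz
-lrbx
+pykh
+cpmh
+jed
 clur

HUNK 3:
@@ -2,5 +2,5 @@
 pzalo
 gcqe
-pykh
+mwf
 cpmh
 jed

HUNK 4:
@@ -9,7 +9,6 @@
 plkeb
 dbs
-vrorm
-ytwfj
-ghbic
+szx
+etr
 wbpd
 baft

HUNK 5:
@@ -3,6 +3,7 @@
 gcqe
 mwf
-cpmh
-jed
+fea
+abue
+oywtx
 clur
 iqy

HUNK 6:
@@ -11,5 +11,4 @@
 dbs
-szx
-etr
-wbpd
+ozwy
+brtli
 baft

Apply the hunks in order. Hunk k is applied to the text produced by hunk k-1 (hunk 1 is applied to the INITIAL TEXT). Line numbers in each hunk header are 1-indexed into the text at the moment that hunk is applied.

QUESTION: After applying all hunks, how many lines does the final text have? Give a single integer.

Hunk 1: at line 1 remove [zohhp] add [gcqe,jpdsz,lrbx] -> 14 lines: djt pzalo gcqe jpdsz lrbx clur iqy plkeb dbs vrorm ytwfj ghbic wbpd baft
Hunk 2: at line 3 remove [jpdsz,lrbx] add [pykh,cpmh,jed] -> 15 lines: djt pzalo gcqe pykh cpmh jed clur iqy plkeb dbs vrorm ytwfj ghbic wbpd baft
Hunk 3: at line 2 remove [pykh] add [mwf] -> 15 lines: djt pzalo gcqe mwf cpmh jed clur iqy plkeb dbs vrorm ytwfj ghbic wbpd baft
Hunk 4: at line 9 remove [vrorm,ytwfj,ghbic] add [szx,etr] -> 14 lines: djt pzalo gcqe mwf cpmh jed clur iqy plkeb dbs szx etr wbpd baft
Hunk 5: at line 3 remove [cpmh,jed] add [fea,abue,oywtx] -> 15 lines: djt pzalo gcqe mwf fea abue oywtx clur iqy plkeb dbs szx etr wbpd baft
Hunk 6: at line 11 remove [szx,etr,wbpd] add [ozwy,brtli] -> 14 lines: djt pzalo gcqe mwf fea abue oywtx clur iqy plkeb dbs ozwy brtli baft
Final line count: 14

Answer: 14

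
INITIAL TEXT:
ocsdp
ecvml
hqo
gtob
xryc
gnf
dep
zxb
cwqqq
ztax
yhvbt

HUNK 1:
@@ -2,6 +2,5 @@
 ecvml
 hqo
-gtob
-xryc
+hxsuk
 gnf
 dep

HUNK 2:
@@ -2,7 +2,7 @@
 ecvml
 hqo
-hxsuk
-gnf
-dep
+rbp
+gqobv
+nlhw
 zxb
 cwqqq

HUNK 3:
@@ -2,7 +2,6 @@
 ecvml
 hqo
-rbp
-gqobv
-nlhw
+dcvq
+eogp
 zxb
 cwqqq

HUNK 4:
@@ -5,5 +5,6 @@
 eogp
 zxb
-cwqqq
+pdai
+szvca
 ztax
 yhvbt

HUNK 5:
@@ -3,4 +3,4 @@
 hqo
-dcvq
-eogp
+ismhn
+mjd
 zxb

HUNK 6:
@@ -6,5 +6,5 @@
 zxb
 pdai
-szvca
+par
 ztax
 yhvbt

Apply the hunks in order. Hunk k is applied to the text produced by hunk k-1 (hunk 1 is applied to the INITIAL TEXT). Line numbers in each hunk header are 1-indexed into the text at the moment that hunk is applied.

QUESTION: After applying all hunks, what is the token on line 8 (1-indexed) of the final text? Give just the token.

Hunk 1: at line 2 remove [gtob,xryc] add [hxsuk] -> 10 lines: ocsdp ecvml hqo hxsuk gnf dep zxb cwqqq ztax yhvbt
Hunk 2: at line 2 remove [hxsuk,gnf,dep] add [rbp,gqobv,nlhw] -> 10 lines: ocsdp ecvml hqo rbp gqobv nlhw zxb cwqqq ztax yhvbt
Hunk 3: at line 2 remove [rbp,gqobv,nlhw] add [dcvq,eogp] -> 9 lines: ocsdp ecvml hqo dcvq eogp zxb cwqqq ztax yhvbt
Hunk 4: at line 5 remove [cwqqq] add [pdai,szvca] -> 10 lines: ocsdp ecvml hqo dcvq eogp zxb pdai szvca ztax yhvbt
Hunk 5: at line 3 remove [dcvq,eogp] add [ismhn,mjd] -> 10 lines: ocsdp ecvml hqo ismhn mjd zxb pdai szvca ztax yhvbt
Hunk 6: at line 6 remove [szvca] add [par] -> 10 lines: ocsdp ecvml hqo ismhn mjd zxb pdai par ztax yhvbt
Final line 8: par

Answer: par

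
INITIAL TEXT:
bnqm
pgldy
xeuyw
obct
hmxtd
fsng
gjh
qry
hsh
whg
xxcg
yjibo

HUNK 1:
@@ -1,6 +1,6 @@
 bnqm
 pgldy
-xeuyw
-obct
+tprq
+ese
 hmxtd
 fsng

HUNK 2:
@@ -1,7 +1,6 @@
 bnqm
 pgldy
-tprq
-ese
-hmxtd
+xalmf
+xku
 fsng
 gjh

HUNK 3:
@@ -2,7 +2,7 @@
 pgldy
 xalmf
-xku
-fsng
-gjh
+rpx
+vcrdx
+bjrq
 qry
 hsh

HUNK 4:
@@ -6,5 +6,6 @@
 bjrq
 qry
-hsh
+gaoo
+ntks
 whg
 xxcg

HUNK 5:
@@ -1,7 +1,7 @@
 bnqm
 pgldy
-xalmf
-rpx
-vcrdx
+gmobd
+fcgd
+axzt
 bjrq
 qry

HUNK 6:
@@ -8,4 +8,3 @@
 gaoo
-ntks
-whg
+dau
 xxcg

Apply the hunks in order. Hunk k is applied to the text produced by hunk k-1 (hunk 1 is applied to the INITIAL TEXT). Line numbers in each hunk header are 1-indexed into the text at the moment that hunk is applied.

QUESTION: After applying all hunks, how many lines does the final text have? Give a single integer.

Hunk 1: at line 1 remove [xeuyw,obct] add [tprq,ese] -> 12 lines: bnqm pgldy tprq ese hmxtd fsng gjh qry hsh whg xxcg yjibo
Hunk 2: at line 1 remove [tprq,ese,hmxtd] add [xalmf,xku] -> 11 lines: bnqm pgldy xalmf xku fsng gjh qry hsh whg xxcg yjibo
Hunk 3: at line 2 remove [xku,fsng,gjh] add [rpx,vcrdx,bjrq] -> 11 lines: bnqm pgldy xalmf rpx vcrdx bjrq qry hsh whg xxcg yjibo
Hunk 4: at line 6 remove [hsh] add [gaoo,ntks] -> 12 lines: bnqm pgldy xalmf rpx vcrdx bjrq qry gaoo ntks whg xxcg yjibo
Hunk 5: at line 1 remove [xalmf,rpx,vcrdx] add [gmobd,fcgd,axzt] -> 12 lines: bnqm pgldy gmobd fcgd axzt bjrq qry gaoo ntks whg xxcg yjibo
Hunk 6: at line 8 remove [ntks,whg] add [dau] -> 11 lines: bnqm pgldy gmobd fcgd axzt bjrq qry gaoo dau xxcg yjibo
Final line count: 11

Answer: 11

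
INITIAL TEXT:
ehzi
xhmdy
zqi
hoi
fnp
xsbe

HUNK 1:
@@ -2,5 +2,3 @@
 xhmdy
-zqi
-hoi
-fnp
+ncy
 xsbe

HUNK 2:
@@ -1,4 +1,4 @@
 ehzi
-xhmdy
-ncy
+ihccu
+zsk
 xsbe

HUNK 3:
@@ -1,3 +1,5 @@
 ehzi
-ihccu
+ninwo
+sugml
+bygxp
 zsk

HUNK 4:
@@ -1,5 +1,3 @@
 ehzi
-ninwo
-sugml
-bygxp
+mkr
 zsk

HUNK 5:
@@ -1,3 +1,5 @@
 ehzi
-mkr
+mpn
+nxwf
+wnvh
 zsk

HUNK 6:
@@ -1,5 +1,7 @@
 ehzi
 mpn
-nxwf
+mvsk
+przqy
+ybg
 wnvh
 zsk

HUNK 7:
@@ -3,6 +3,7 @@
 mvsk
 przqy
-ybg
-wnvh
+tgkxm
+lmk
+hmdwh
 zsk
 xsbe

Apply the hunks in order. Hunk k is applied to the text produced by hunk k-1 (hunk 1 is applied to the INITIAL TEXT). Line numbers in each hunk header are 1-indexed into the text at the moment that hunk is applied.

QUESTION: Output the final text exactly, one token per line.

Hunk 1: at line 2 remove [zqi,hoi,fnp] add [ncy] -> 4 lines: ehzi xhmdy ncy xsbe
Hunk 2: at line 1 remove [xhmdy,ncy] add [ihccu,zsk] -> 4 lines: ehzi ihccu zsk xsbe
Hunk 3: at line 1 remove [ihccu] add [ninwo,sugml,bygxp] -> 6 lines: ehzi ninwo sugml bygxp zsk xsbe
Hunk 4: at line 1 remove [ninwo,sugml,bygxp] add [mkr] -> 4 lines: ehzi mkr zsk xsbe
Hunk 5: at line 1 remove [mkr] add [mpn,nxwf,wnvh] -> 6 lines: ehzi mpn nxwf wnvh zsk xsbe
Hunk 6: at line 1 remove [nxwf] add [mvsk,przqy,ybg] -> 8 lines: ehzi mpn mvsk przqy ybg wnvh zsk xsbe
Hunk 7: at line 3 remove [ybg,wnvh] add [tgkxm,lmk,hmdwh] -> 9 lines: ehzi mpn mvsk przqy tgkxm lmk hmdwh zsk xsbe

Answer: ehzi
mpn
mvsk
przqy
tgkxm
lmk
hmdwh
zsk
xsbe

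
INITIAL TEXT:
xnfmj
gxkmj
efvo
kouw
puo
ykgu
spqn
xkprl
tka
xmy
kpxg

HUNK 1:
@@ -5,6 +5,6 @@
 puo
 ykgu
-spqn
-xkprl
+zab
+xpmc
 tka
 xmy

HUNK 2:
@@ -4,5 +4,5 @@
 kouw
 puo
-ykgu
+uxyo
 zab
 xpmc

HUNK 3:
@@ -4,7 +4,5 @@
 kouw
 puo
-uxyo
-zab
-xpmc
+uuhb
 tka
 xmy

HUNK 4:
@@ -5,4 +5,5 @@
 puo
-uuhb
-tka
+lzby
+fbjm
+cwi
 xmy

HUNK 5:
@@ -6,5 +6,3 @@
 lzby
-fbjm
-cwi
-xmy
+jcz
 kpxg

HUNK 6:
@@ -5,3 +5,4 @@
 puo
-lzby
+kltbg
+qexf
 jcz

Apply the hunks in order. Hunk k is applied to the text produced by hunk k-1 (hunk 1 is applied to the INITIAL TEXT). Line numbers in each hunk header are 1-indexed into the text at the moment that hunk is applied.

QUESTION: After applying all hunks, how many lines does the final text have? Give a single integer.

Hunk 1: at line 5 remove [spqn,xkprl] add [zab,xpmc] -> 11 lines: xnfmj gxkmj efvo kouw puo ykgu zab xpmc tka xmy kpxg
Hunk 2: at line 4 remove [ykgu] add [uxyo] -> 11 lines: xnfmj gxkmj efvo kouw puo uxyo zab xpmc tka xmy kpxg
Hunk 3: at line 4 remove [uxyo,zab,xpmc] add [uuhb] -> 9 lines: xnfmj gxkmj efvo kouw puo uuhb tka xmy kpxg
Hunk 4: at line 5 remove [uuhb,tka] add [lzby,fbjm,cwi] -> 10 lines: xnfmj gxkmj efvo kouw puo lzby fbjm cwi xmy kpxg
Hunk 5: at line 6 remove [fbjm,cwi,xmy] add [jcz] -> 8 lines: xnfmj gxkmj efvo kouw puo lzby jcz kpxg
Hunk 6: at line 5 remove [lzby] add [kltbg,qexf] -> 9 lines: xnfmj gxkmj efvo kouw puo kltbg qexf jcz kpxg
Final line count: 9

Answer: 9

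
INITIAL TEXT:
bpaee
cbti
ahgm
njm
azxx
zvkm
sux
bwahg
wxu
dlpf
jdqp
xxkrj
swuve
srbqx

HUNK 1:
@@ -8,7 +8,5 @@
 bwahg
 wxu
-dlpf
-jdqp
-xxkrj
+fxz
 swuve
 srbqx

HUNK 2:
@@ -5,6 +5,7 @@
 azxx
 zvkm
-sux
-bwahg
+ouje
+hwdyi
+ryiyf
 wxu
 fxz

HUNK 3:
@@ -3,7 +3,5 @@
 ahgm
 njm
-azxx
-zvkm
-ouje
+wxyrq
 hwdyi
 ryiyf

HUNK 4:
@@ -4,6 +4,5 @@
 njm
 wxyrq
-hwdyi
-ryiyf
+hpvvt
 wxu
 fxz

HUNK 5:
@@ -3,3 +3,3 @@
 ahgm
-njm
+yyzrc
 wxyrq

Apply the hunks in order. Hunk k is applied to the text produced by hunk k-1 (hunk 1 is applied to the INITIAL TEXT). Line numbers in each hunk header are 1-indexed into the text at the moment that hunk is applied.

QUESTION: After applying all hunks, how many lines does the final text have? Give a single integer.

Answer: 10

Derivation:
Hunk 1: at line 8 remove [dlpf,jdqp,xxkrj] add [fxz] -> 12 lines: bpaee cbti ahgm njm azxx zvkm sux bwahg wxu fxz swuve srbqx
Hunk 2: at line 5 remove [sux,bwahg] add [ouje,hwdyi,ryiyf] -> 13 lines: bpaee cbti ahgm njm azxx zvkm ouje hwdyi ryiyf wxu fxz swuve srbqx
Hunk 3: at line 3 remove [azxx,zvkm,ouje] add [wxyrq] -> 11 lines: bpaee cbti ahgm njm wxyrq hwdyi ryiyf wxu fxz swuve srbqx
Hunk 4: at line 4 remove [hwdyi,ryiyf] add [hpvvt] -> 10 lines: bpaee cbti ahgm njm wxyrq hpvvt wxu fxz swuve srbqx
Hunk 5: at line 3 remove [njm] add [yyzrc] -> 10 lines: bpaee cbti ahgm yyzrc wxyrq hpvvt wxu fxz swuve srbqx
Final line count: 10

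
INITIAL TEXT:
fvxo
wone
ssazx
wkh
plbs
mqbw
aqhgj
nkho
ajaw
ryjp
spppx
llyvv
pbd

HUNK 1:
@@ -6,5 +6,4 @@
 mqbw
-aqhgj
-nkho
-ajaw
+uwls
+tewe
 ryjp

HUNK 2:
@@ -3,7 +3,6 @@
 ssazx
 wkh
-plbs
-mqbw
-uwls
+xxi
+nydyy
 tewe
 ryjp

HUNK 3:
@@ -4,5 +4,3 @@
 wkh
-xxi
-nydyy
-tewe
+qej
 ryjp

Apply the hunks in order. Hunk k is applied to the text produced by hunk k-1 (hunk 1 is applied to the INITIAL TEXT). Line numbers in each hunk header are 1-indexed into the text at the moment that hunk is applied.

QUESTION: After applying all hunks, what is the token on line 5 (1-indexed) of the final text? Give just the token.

Answer: qej

Derivation:
Hunk 1: at line 6 remove [aqhgj,nkho,ajaw] add [uwls,tewe] -> 12 lines: fvxo wone ssazx wkh plbs mqbw uwls tewe ryjp spppx llyvv pbd
Hunk 2: at line 3 remove [plbs,mqbw,uwls] add [xxi,nydyy] -> 11 lines: fvxo wone ssazx wkh xxi nydyy tewe ryjp spppx llyvv pbd
Hunk 3: at line 4 remove [xxi,nydyy,tewe] add [qej] -> 9 lines: fvxo wone ssazx wkh qej ryjp spppx llyvv pbd
Final line 5: qej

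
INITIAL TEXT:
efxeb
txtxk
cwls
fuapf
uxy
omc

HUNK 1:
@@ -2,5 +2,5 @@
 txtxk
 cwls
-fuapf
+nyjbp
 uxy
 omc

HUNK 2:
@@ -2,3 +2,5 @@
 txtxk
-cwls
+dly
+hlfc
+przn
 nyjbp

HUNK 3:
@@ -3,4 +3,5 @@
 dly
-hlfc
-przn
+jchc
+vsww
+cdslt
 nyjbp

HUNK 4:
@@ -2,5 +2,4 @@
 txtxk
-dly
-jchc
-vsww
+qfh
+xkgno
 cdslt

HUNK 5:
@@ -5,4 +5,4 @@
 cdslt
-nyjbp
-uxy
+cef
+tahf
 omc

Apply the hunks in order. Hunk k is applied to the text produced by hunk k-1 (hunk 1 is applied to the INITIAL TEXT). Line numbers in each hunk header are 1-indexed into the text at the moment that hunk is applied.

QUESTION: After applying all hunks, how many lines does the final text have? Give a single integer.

Answer: 8

Derivation:
Hunk 1: at line 2 remove [fuapf] add [nyjbp] -> 6 lines: efxeb txtxk cwls nyjbp uxy omc
Hunk 2: at line 2 remove [cwls] add [dly,hlfc,przn] -> 8 lines: efxeb txtxk dly hlfc przn nyjbp uxy omc
Hunk 3: at line 3 remove [hlfc,przn] add [jchc,vsww,cdslt] -> 9 lines: efxeb txtxk dly jchc vsww cdslt nyjbp uxy omc
Hunk 4: at line 2 remove [dly,jchc,vsww] add [qfh,xkgno] -> 8 lines: efxeb txtxk qfh xkgno cdslt nyjbp uxy omc
Hunk 5: at line 5 remove [nyjbp,uxy] add [cef,tahf] -> 8 lines: efxeb txtxk qfh xkgno cdslt cef tahf omc
Final line count: 8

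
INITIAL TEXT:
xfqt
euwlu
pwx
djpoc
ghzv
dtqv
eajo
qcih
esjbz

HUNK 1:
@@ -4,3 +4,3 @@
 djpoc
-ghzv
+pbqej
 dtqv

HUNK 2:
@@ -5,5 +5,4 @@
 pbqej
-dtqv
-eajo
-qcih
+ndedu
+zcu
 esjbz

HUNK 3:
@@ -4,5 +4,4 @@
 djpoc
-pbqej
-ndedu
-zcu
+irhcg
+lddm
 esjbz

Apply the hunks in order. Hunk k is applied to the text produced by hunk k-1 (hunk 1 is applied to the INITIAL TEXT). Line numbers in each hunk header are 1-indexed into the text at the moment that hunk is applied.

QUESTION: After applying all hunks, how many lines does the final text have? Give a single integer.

Hunk 1: at line 4 remove [ghzv] add [pbqej] -> 9 lines: xfqt euwlu pwx djpoc pbqej dtqv eajo qcih esjbz
Hunk 2: at line 5 remove [dtqv,eajo,qcih] add [ndedu,zcu] -> 8 lines: xfqt euwlu pwx djpoc pbqej ndedu zcu esjbz
Hunk 3: at line 4 remove [pbqej,ndedu,zcu] add [irhcg,lddm] -> 7 lines: xfqt euwlu pwx djpoc irhcg lddm esjbz
Final line count: 7

Answer: 7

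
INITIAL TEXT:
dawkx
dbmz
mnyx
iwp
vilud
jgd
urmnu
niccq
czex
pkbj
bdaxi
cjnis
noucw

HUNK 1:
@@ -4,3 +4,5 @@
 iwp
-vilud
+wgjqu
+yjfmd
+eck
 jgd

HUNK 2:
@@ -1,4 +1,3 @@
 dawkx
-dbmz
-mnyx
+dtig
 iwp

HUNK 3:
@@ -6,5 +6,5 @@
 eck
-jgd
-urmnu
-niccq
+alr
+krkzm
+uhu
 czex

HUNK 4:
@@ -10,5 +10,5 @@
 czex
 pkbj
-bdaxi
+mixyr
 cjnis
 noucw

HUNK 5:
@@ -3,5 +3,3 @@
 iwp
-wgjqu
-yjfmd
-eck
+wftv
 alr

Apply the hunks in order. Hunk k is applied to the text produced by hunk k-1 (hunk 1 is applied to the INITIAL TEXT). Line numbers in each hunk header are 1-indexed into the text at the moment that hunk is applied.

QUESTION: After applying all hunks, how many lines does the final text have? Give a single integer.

Answer: 12

Derivation:
Hunk 1: at line 4 remove [vilud] add [wgjqu,yjfmd,eck] -> 15 lines: dawkx dbmz mnyx iwp wgjqu yjfmd eck jgd urmnu niccq czex pkbj bdaxi cjnis noucw
Hunk 2: at line 1 remove [dbmz,mnyx] add [dtig] -> 14 lines: dawkx dtig iwp wgjqu yjfmd eck jgd urmnu niccq czex pkbj bdaxi cjnis noucw
Hunk 3: at line 6 remove [jgd,urmnu,niccq] add [alr,krkzm,uhu] -> 14 lines: dawkx dtig iwp wgjqu yjfmd eck alr krkzm uhu czex pkbj bdaxi cjnis noucw
Hunk 4: at line 10 remove [bdaxi] add [mixyr] -> 14 lines: dawkx dtig iwp wgjqu yjfmd eck alr krkzm uhu czex pkbj mixyr cjnis noucw
Hunk 5: at line 3 remove [wgjqu,yjfmd,eck] add [wftv] -> 12 lines: dawkx dtig iwp wftv alr krkzm uhu czex pkbj mixyr cjnis noucw
Final line count: 12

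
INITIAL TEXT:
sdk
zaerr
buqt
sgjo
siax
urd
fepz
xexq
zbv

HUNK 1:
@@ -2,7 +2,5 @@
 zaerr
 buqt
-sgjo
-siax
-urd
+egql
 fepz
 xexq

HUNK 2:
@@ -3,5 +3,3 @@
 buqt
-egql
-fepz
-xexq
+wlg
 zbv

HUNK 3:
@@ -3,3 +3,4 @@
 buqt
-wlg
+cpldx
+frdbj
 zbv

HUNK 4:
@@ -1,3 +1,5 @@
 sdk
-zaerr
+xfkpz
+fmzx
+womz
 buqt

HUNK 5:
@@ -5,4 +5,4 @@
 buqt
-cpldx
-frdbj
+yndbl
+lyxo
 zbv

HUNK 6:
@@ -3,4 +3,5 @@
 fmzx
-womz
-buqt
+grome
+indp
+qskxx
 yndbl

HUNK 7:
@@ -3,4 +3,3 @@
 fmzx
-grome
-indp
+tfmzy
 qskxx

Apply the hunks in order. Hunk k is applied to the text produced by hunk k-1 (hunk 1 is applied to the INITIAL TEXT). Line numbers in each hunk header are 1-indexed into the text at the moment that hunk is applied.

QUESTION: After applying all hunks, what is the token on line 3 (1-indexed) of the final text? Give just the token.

Answer: fmzx

Derivation:
Hunk 1: at line 2 remove [sgjo,siax,urd] add [egql] -> 7 lines: sdk zaerr buqt egql fepz xexq zbv
Hunk 2: at line 3 remove [egql,fepz,xexq] add [wlg] -> 5 lines: sdk zaerr buqt wlg zbv
Hunk 3: at line 3 remove [wlg] add [cpldx,frdbj] -> 6 lines: sdk zaerr buqt cpldx frdbj zbv
Hunk 4: at line 1 remove [zaerr] add [xfkpz,fmzx,womz] -> 8 lines: sdk xfkpz fmzx womz buqt cpldx frdbj zbv
Hunk 5: at line 5 remove [cpldx,frdbj] add [yndbl,lyxo] -> 8 lines: sdk xfkpz fmzx womz buqt yndbl lyxo zbv
Hunk 6: at line 3 remove [womz,buqt] add [grome,indp,qskxx] -> 9 lines: sdk xfkpz fmzx grome indp qskxx yndbl lyxo zbv
Hunk 7: at line 3 remove [grome,indp] add [tfmzy] -> 8 lines: sdk xfkpz fmzx tfmzy qskxx yndbl lyxo zbv
Final line 3: fmzx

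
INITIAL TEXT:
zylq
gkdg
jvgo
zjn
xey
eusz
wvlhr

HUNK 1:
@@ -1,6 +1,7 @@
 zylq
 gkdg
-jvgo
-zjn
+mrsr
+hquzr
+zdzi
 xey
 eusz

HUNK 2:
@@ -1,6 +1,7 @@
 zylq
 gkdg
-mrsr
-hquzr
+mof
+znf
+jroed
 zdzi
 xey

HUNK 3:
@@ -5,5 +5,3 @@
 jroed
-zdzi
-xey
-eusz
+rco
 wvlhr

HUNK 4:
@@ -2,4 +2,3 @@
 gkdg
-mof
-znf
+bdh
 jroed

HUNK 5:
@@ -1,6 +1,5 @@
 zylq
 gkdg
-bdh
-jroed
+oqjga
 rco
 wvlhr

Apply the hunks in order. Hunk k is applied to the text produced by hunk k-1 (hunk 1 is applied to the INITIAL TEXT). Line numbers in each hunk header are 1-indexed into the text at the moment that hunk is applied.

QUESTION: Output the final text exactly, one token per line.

Answer: zylq
gkdg
oqjga
rco
wvlhr

Derivation:
Hunk 1: at line 1 remove [jvgo,zjn] add [mrsr,hquzr,zdzi] -> 8 lines: zylq gkdg mrsr hquzr zdzi xey eusz wvlhr
Hunk 2: at line 1 remove [mrsr,hquzr] add [mof,znf,jroed] -> 9 lines: zylq gkdg mof znf jroed zdzi xey eusz wvlhr
Hunk 3: at line 5 remove [zdzi,xey,eusz] add [rco] -> 7 lines: zylq gkdg mof znf jroed rco wvlhr
Hunk 4: at line 2 remove [mof,znf] add [bdh] -> 6 lines: zylq gkdg bdh jroed rco wvlhr
Hunk 5: at line 1 remove [bdh,jroed] add [oqjga] -> 5 lines: zylq gkdg oqjga rco wvlhr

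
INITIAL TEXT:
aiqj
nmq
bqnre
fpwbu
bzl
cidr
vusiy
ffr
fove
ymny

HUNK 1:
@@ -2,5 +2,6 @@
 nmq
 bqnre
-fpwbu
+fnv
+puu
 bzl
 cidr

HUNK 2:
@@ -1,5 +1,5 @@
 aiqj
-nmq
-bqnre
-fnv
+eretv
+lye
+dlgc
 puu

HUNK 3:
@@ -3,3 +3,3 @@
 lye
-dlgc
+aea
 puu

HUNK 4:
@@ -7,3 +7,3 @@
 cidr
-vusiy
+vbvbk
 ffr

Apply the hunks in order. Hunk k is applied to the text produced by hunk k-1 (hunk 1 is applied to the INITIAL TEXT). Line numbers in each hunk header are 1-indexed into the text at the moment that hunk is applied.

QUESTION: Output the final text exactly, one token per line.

Hunk 1: at line 2 remove [fpwbu] add [fnv,puu] -> 11 lines: aiqj nmq bqnre fnv puu bzl cidr vusiy ffr fove ymny
Hunk 2: at line 1 remove [nmq,bqnre,fnv] add [eretv,lye,dlgc] -> 11 lines: aiqj eretv lye dlgc puu bzl cidr vusiy ffr fove ymny
Hunk 3: at line 3 remove [dlgc] add [aea] -> 11 lines: aiqj eretv lye aea puu bzl cidr vusiy ffr fove ymny
Hunk 4: at line 7 remove [vusiy] add [vbvbk] -> 11 lines: aiqj eretv lye aea puu bzl cidr vbvbk ffr fove ymny

Answer: aiqj
eretv
lye
aea
puu
bzl
cidr
vbvbk
ffr
fove
ymny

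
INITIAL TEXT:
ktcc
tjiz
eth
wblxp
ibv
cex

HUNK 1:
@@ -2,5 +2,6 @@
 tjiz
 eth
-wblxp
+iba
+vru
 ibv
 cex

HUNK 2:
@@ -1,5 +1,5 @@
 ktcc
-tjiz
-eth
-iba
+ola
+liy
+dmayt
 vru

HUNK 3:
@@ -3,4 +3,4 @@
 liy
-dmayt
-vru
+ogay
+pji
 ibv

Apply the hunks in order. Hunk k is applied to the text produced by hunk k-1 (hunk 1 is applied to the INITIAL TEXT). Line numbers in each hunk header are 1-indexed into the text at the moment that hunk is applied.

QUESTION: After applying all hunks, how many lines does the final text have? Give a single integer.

Hunk 1: at line 2 remove [wblxp] add [iba,vru] -> 7 lines: ktcc tjiz eth iba vru ibv cex
Hunk 2: at line 1 remove [tjiz,eth,iba] add [ola,liy,dmayt] -> 7 lines: ktcc ola liy dmayt vru ibv cex
Hunk 3: at line 3 remove [dmayt,vru] add [ogay,pji] -> 7 lines: ktcc ola liy ogay pji ibv cex
Final line count: 7

Answer: 7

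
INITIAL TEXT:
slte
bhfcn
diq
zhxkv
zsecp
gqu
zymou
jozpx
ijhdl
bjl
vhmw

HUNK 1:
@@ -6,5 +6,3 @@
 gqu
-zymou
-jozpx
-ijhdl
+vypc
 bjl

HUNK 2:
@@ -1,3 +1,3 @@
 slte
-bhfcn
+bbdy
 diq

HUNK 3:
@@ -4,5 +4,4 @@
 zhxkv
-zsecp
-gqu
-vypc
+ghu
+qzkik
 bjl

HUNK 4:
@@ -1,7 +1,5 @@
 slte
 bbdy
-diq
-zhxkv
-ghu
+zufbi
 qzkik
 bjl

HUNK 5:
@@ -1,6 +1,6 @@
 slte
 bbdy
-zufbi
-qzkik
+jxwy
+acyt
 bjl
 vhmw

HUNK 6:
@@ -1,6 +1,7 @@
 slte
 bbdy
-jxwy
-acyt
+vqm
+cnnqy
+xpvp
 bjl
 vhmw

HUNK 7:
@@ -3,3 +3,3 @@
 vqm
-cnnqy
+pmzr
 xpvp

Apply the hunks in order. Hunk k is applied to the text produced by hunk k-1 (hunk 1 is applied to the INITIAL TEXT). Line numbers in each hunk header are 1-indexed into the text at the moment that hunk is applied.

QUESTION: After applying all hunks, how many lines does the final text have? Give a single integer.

Answer: 7

Derivation:
Hunk 1: at line 6 remove [zymou,jozpx,ijhdl] add [vypc] -> 9 lines: slte bhfcn diq zhxkv zsecp gqu vypc bjl vhmw
Hunk 2: at line 1 remove [bhfcn] add [bbdy] -> 9 lines: slte bbdy diq zhxkv zsecp gqu vypc bjl vhmw
Hunk 3: at line 4 remove [zsecp,gqu,vypc] add [ghu,qzkik] -> 8 lines: slte bbdy diq zhxkv ghu qzkik bjl vhmw
Hunk 4: at line 1 remove [diq,zhxkv,ghu] add [zufbi] -> 6 lines: slte bbdy zufbi qzkik bjl vhmw
Hunk 5: at line 1 remove [zufbi,qzkik] add [jxwy,acyt] -> 6 lines: slte bbdy jxwy acyt bjl vhmw
Hunk 6: at line 1 remove [jxwy,acyt] add [vqm,cnnqy,xpvp] -> 7 lines: slte bbdy vqm cnnqy xpvp bjl vhmw
Hunk 7: at line 3 remove [cnnqy] add [pmzr] -> 7 lines: slte bbdy vqm pmzr xpvp bjl vhmw
Final line count: 7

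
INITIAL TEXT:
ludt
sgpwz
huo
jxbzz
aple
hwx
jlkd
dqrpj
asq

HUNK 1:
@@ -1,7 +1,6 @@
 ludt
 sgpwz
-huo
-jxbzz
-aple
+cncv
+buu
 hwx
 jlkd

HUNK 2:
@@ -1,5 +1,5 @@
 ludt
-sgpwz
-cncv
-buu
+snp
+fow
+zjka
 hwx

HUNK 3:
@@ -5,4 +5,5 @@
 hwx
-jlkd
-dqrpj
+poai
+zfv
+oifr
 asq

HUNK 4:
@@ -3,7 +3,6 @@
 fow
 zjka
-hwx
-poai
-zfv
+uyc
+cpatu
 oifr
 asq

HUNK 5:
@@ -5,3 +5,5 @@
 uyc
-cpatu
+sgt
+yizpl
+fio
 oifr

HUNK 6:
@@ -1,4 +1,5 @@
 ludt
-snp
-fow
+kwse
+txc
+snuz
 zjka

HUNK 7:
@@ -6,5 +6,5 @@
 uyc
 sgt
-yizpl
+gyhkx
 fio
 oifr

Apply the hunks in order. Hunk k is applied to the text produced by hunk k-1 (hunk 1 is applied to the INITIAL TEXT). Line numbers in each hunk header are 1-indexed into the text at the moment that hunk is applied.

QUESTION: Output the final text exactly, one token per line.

Answer: ludt
kwse
txc
snuz
zjka
uyc
sgt
gyhkx
fio
oifr
asq

Derivation:
Hunk 1: at line 1 remove [huo,jxbzz,aple] add [cncv,buu] -> 8 lines: ludt sgpwz cncv buu hwx jlkd dqrpj asq
Hunk 2: at line 1 remove [sgpwz,cncv,buu] add [snp,fow,zjka] -> 8 lines: ludt snp fow zjka hwx jlkd dqrpj asq
Hunk 3: at line 5 remove [jlkd,dqrpj] add [poai,zfv,oifr] -> 9 lines: ludt snp fow zjka hwx poai zfv oifr asq
Hunk 4: at line 3 remove [hwx,poai,zfv] add [uyc,cpatu] -> 8 lines: ludt snp fow zjka uyc cpatu oifr asq
Hunk 5: at line 5 remove [cpatu] add [sgt,yizpl,fio] -> 10 lines: ludt snp fow zjka uyc sgt yizpl fio oifr asq
Hunk 6: at line 1 remove [snp,fow] add [kwse,txc,snuz] -> 11 lines: ludt kwse txc snuz zjka uyc sgt yizpl fio oifr asq
Hunk 7: at line 6 remove [yizpl] add [gyhkx] -> 11 lines: ludt kwse txc snuz zjka uyc sgt gyhkx fio oifr asq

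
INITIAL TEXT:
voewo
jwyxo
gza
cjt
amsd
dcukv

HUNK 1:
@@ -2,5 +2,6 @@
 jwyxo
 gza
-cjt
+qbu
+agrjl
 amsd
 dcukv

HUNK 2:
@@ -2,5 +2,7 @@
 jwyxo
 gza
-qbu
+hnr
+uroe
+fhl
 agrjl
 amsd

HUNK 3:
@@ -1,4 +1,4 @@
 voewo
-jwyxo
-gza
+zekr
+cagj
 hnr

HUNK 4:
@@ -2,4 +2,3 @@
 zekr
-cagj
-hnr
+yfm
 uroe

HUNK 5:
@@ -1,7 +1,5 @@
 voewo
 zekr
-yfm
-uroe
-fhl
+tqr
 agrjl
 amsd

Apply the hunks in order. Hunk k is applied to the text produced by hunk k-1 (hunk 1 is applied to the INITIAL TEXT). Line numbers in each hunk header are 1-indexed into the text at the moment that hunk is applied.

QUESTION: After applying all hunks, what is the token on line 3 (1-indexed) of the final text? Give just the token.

Hunk 1: at line 2 remove [cjt] add [qbu,agrjl] -> 7 lines: voewo jwyxo gza qbu agrjl amsd dcukv
Hunk 2: at line 2 remove [qbu] add [hnr,uroe,fhl] -> 9 lines: voewo jwyxo gza hnr uroe fhl agrjl amsd dcukv
Hunk 3: at line 1 remove [jwyxo,gza] add [zekr,cagj] -> 9 lines: voewo zekr cagj hnr uroe fhl agrjl amsd dcukv
Hunk 4: at line 2 remove [cagj,hnr] add [yfm] -> 8 lines: voewo zekr yfm uroe fhl agrjl amsd dcukv
Hunk 5: at line 1 remove [yfm,uroe,fhl] add [tqr] -> 6 lines: voewo zekr tqr agrjl amsd dcukv
Final line 3: tqr

Answer: tqr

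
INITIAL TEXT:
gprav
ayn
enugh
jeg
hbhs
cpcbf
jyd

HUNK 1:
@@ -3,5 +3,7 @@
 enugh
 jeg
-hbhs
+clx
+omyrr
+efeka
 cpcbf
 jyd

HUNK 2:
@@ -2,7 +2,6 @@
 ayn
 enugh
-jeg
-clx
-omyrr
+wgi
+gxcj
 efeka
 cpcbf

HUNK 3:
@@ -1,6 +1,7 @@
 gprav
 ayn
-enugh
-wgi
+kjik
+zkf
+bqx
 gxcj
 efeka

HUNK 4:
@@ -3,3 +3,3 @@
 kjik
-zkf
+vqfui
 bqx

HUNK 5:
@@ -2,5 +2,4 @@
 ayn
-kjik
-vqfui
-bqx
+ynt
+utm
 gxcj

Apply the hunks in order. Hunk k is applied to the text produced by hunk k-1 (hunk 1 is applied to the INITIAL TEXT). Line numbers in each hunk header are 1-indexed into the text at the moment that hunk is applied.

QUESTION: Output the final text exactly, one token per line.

Hunk 1: at line 3 remove [hbhs] add [clx,omyrr,efeka] -> 9 lines: gprav ayn enugh jeg clx omyrr efeka cpcbf jyd
Hunk 2: at line 2 remove [jeg,clx,omyrr] add [wgi,gxcj] -> 8 lines: gprav ayn enugh wgi gxcj efeka cpcbf jyd
Hunk 3: at line 1 remove [enugh,wgi] add [kjik,zkf,bqx] -> 9 lines: gprav ayn kjik zkf bqx gxcj efeka cpcbf jyd
Hunk 4: at line 3 remove [zkf] add [vqfui] -> 9 lines: gprav ayn kjik vqfui bqx gxcj efeka cpcbf jyd
Hunk 5: at line 2 remove [kjik,vqfui,bqx] add [ynt,utm] -> 8 lines: gprav ayn ynt utm gxcj efeka cpcbf jyd

Answer: gprav
ayn
ynt
utm
gxcj
efeka
cpcbf
jyd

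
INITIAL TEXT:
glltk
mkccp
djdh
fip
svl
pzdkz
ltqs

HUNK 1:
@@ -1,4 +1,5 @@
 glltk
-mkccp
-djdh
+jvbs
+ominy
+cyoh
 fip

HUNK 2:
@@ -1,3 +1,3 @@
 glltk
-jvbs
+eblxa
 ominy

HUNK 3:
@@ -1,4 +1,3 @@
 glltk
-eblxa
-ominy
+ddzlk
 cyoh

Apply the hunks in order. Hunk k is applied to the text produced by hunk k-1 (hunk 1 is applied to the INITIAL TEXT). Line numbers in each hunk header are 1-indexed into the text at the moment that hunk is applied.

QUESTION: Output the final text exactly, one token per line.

Answer: glltk
ddzlk
cyoh
fip
svl
pzdkz
ltqs

Derivation:
Hunk 1: at line 1 remove [mkccp,djdh] add [jvbs,ominy,cyoh] -> 8 lines: glltk jvbs ominy cyoh fip svl pzdkz ltqs
Hunk 2: at line 1 remove [jvbs] add [eblxa] -> 8 lines: glltk eblxa ominy cyoh fip svl pzdkz ltqs
Hunk 3: at line 1 remove [eblxa,ominy] add [ddzlk] -> 7 lines: glltk ddzlk cyoh fip svl pzdkz ltqs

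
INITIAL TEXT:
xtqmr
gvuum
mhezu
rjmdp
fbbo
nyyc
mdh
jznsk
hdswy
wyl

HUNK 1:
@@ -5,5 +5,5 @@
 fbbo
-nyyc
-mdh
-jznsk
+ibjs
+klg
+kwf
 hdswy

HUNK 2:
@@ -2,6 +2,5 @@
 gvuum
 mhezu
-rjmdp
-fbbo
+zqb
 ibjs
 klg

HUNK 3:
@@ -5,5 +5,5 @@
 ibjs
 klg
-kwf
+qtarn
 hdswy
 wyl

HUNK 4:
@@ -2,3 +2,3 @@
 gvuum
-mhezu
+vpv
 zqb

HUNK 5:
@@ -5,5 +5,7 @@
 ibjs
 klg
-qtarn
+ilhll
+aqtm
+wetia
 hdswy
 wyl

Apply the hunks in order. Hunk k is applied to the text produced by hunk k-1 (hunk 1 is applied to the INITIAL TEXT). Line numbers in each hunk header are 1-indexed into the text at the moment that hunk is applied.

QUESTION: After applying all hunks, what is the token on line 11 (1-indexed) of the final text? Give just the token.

Hunk 1: at line 5 remove [nyyc,mdh,jznsk] add [ibjs,klg,kwf] -> 10 lines: xtqmr gvuum mhezu rjmdp fbbo ibjs klg kwf hdswy wyl
Hunk 2: at line 2 remove [rjmdp,fbbo] add [zqb] -> 9 lines: xtqmr gvuum mhezu zqb ibjs klg kwf hdswy wyl
Hunk 3: at line 5 remove [kwf] add [qtarn] -> 9 lines: xtqmr gvuum mhezu zqb ibjs klg qtarn hdswy wyl
Hunk 4: at line 2 remove [mhezu] add [vpv] -> 9 lines: xtqmr gvuum vpv zqb ibjs klg qtarn hdswy wyl
Hunk 5: at line 5 remove [qtarn] add [ilhll,aqtm,wetia] -> 11 lines: xtqmr gvuum vpv zqb ibjs klg ilhll aqtm wetia hdswy wyl
Final line 11: wyl

Answer: wyl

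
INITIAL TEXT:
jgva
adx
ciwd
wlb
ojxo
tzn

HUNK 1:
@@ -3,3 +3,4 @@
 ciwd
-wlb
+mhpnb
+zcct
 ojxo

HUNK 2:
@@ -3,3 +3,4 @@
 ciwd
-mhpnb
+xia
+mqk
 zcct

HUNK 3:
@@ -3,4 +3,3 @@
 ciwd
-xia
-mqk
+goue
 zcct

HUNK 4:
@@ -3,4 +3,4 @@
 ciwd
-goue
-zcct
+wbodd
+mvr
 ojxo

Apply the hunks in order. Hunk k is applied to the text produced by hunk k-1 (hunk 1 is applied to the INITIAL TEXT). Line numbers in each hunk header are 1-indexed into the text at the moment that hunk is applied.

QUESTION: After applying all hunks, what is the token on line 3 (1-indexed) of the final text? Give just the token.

Answer: ciwd

Derivation:
Hunk 1: at line 3 remove [wlb] add [mhpnb,zcct] -> 7 lines: jgva adx ciwd mhpnb zcct ojxo tzn
Hunk 2: at line 3 remove [mhpnb] add [xia,mqk] -> 8 lines: jgva adx ciwd xia mqk zcct ojxo tzn
Hunk 3: at line 3 remove [xia,mqk] add [goue] -> 7 lines: jgva adx ciwd goue zcct ojxo tzn
Hunk 4: at line 3 remove [goue,zcct] add [wbodd,mvr] -> 7 lines: jgva adx ciwd wbodd mvr ojxo tzn
Final line 3: ciwd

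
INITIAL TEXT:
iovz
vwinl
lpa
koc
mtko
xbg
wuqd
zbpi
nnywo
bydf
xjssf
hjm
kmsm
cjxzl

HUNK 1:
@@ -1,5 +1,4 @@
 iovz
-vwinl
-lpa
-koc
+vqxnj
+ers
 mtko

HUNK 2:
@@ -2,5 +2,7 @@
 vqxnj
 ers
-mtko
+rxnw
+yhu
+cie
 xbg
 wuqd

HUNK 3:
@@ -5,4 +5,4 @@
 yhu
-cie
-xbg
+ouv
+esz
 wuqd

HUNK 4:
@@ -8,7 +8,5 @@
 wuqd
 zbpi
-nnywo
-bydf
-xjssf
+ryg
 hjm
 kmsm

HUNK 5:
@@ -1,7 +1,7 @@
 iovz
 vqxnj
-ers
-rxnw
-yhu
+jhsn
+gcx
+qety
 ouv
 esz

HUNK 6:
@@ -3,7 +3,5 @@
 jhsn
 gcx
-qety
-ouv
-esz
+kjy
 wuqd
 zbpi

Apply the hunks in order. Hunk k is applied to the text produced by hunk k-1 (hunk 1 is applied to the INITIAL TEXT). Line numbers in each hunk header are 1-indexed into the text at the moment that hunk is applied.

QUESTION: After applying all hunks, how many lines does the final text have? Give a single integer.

Answer: 11

Derivation:
Hunk 1: at line 1 remove [vwinl,lpa,koc] add [vqxnj,ers] -> 13 lines: iovz vqxnj ers mtko xbg wuqd zbpi nnywo bydf xjssf hjm kmsm cjxzl
Hunk 2: at line 2 remove [mtko] add [rxnw,yhu,cie] -> 15 lines: iovz vqxnj ers rxnw yhu cie xbg wuqd zbpi nnywo bydf xjssf hjm kmsm cjxzl
Hunk 3: at line 5 remove [cie,xbg] add [ouv,esz] -> 15 lines: iovz vqxnj ers rxnw yhu ouv esz wuqd zbpi nnywo bydf xjssf hjm kmsm cjxzl
Hunk 4: at line 8 remove [nnywo,bydf,xjssf] add [ryg] -> 13 lines: iovz vqxnj ers rxnw yhu ouv esz wuqd zbpi ryg hjm kmsm cjxzl
Hunk 5: at line 1 remove [ers,rxnw,yhu] add [jhsn,gcx,qety] -> 13 lines: iovz vqxnj jhsn gcx qety ouv esz wuqd zbpi ryg hjm kmsm cjxzl
Hunk 6: at line 3 remove [qety,ouv,esz] add [kjy] -> 11 lines: iovz vqxnj jhsn gcx kjy wuqd zbpi ryg hjm kmsm cjxzl
Final line count: 11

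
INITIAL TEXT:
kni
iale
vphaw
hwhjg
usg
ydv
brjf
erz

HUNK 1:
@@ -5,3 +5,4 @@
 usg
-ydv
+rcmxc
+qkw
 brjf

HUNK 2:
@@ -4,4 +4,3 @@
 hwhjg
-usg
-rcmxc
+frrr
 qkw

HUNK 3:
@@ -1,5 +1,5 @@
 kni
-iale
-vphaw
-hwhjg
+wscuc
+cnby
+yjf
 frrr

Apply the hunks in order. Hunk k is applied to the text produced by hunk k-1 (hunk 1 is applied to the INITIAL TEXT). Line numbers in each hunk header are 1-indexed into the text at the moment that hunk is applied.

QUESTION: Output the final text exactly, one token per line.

Hunk 1: at line 5 remove [ydv] add [rcmxc,qkw] -> 9 lines: kni iale vphaw hwhjg usg rcmxc qkw brjf erz
Hunk 2: at line 4 remove [usg,rcmxc] add [frrr] -> 8 lines: kni iale vphaw hwhjg frrr qkw brjf erz
Hunk 3: at line 1 remove [iale,vphaw,hwhjg] add [wscuc,cnby,yjf] -> 8 lines: kni wscuc cnby yjf frrr qkw brjf erz

Answer: kni
wscuc
cnby
yjf
frrr
qkw
brjf
erz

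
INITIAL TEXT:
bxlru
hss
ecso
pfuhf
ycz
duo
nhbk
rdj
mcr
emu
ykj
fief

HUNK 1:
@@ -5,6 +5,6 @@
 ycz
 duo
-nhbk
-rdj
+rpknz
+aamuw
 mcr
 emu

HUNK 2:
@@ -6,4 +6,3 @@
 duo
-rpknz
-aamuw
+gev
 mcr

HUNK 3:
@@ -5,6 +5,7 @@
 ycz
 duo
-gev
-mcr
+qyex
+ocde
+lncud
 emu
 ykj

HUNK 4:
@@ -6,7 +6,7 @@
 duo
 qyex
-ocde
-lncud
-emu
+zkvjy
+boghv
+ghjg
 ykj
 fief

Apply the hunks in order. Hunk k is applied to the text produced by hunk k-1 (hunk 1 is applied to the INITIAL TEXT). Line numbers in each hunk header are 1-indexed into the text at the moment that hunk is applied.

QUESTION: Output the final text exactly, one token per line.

Hunk 1: at line 5 remove [nhbk,rdj] add [rpknz,aamuw] -> 12 lines: bxlru hss ecso pfuhf ycz duo rpknz aamuw mcr emu ykj fief
Hunk 2: at line 6 remove [rpknz,aamuw] add [gev] -> 11 lines: bxlru hss ecso pfuhf ycz duo gev mcr emu ykj fief
Hunk 3: at line 5 remove [gev,mcr] add [qyex,ocde,lncud] -> 12 lines: bxlru hss ecso pfuhf ycz duo qyex ocde lncud emu ykj fief
Hunk 4: at line 6 remove [ocde,lncud,emu] add [zkvjy,boghv,ghjg] -> 12 lines: bxlru hss ecso pfuhf ycz duo qyex zkvjy boghv ghjg ykj fief

Answer: bxlru
hss
ecso
pfuhf
ycz
duo
qyex
zkvjy
boghv
ghjg
ykj
fief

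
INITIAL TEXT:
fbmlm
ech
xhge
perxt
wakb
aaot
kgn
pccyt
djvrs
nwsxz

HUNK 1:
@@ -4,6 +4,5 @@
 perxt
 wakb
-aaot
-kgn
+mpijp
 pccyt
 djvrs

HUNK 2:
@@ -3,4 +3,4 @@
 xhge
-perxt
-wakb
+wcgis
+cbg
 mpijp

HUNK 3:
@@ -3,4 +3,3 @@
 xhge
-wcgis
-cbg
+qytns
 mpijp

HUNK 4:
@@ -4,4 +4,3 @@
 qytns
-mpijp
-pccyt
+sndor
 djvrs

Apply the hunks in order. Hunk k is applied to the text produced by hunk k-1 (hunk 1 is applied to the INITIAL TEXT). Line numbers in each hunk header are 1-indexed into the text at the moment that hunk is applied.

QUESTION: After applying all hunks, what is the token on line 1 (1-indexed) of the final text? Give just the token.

Answer: fbmlm

Derivation:
Hunk 1: at line 4 remove [aaot,kgn] add [mpijp] -> 9 lines: fbmlm ech xhge perxt wakb mpijp pccyt djvrs nwsxz
Hunk 2: at line 3 remove [perxt,wakb] add [wcgis,cbg] -> 9 lines: fbmlm ech xhge wcgis cbg mpijp pccyt djvrs nwsxz
Hunk 3: at line 3 remove [wcgis,cbg] add [qytns] -> 8 lines: fbmlm ech xhge qytns mpijp pccyt djvrs nwsxz
Hunk 4: at line 4 remove [mpijp,pccyt] add [sndor] -> 7 lines: fbmlm ech xhge qytns sndor djvrs nwsxz
Final line 1: fbmlm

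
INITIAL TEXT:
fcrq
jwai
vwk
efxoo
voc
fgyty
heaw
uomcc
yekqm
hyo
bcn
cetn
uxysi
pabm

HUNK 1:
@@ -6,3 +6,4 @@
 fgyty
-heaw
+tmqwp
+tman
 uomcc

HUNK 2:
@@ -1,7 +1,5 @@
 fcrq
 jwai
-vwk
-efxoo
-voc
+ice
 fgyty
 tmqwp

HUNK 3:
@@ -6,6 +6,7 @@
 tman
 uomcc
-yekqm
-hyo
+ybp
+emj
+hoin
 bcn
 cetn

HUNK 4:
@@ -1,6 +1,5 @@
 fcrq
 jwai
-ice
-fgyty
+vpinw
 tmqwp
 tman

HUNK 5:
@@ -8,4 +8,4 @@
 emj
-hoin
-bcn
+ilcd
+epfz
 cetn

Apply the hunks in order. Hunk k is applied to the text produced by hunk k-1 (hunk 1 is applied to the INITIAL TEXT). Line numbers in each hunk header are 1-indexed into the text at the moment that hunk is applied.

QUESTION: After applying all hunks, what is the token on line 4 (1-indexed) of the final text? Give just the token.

Answer: tmqwp

Derivation:
Hunk 1: at line 6 remove [heaw] add [tmqwp,tman] -> 15 lines: fcrq jwai vwk efxoo voc fgyty tmqwp tman uomcc yekqm hyo bcn cetn uxysi pabm
Hunk 2: at line 1 remove [vwk,efxoo,voc] add [ice] -> 13 lines: fcrq jwai ice fgyty tmqwp tman uomcc yekqm hyo bcn cetn uxysi pabm
Hunk 3: at line 6 remove [yekqm,hyo] add [ybp,emj,hoin] -> 14 lines: fcrq jwai ice fgyty tmqwp tman uomcc ybp emj hoin bcn cetn uxysi pabm
Hunk 4: at line 1 remove [ice,fgyty] add [vpinw] -> 13 lines: fcrq jwai vpinw tmqwp tman uomcc ybp emj hoin bcn cetn uxysi pabm
Hunk 5: at line 8 remove [hoin,bcn] add [ilcd,epfz] -> 13 lines: fcrq jwai vpinw tmqwp tman uomcc ybp emj ilcd epfz cetn uxysi pabm
Final line 4: tmqwp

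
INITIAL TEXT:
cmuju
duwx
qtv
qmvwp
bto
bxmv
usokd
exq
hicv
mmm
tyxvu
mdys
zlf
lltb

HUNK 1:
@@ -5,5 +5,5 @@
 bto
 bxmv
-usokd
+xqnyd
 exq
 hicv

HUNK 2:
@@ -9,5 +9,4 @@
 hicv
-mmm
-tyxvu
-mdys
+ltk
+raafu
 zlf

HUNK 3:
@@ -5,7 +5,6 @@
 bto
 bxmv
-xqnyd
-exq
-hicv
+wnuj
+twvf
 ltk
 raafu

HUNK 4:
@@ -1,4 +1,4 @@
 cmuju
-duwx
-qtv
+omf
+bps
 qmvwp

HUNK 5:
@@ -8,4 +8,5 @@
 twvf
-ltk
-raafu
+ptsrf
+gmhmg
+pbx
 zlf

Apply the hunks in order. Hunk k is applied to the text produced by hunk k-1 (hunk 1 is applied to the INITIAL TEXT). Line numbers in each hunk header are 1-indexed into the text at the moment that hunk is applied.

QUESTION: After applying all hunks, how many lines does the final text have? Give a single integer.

Hunk 1: at line 5 remove [usokd] add [xqnyd] -> 14 lines: cmuju duwx qtv qmvwp bto bxmv xqnyd exq hicv mmm tyxvu mdys zlf lltb
Hunk 2: at line 9 remove [mmm,tyxvu,mdys] add [ltk,raafu] -> 13 lines: cmuju duwx qtv qmvwp bto bxmv xqnyd exq hicv ltk raafu zlf lltb
Hunk 3: at line 5 remove [xqnyd,exq,hicv] add [wnuj,twvf] -> 12 lines: cmuju duwx qtv qmvwp bto bxmv wnuj twvf ltk raafu zlf lltb
Hunk 4: at line 1 remove [duwx,qtv] add [omf,bps] -> 12 lines: cmuju omf bps qmvwp bto bxmv wnuj twvf ltk raafu zlf lltb
Hunk 5: at line 8 remove [ltk,raafu] add [ptsrf,gmhmg,pbx] -> 13 lines: cmuju omf bps qmvwp bto bxmv wnuj twvf ptsrf gmhmg pbx zlf lltb
Final line count: 13

Answer: 13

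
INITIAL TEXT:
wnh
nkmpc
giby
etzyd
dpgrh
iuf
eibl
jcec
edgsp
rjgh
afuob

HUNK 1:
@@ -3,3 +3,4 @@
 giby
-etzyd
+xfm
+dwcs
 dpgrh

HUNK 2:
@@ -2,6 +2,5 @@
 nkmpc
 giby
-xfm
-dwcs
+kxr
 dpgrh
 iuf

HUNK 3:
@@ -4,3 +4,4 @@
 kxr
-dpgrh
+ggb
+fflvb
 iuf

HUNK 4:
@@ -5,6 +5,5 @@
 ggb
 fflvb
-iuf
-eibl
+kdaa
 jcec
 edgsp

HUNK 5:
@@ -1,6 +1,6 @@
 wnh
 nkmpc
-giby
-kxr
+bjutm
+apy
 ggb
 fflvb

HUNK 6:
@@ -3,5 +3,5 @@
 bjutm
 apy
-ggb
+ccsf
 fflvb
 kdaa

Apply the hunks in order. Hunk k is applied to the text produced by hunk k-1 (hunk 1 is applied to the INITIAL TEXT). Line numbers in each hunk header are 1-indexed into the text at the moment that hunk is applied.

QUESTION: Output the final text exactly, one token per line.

Answer: wnh
nkmpc
bjutm
apy
ccsf
fflvb
kdaa
jcec
edgsp
rjgh
afuob

Derivation:
Hunk 1: at line 3 remove [etzyd] add [xfm,dwcs] -> 12 lines: wnh nkmpc giby xfm dwcs dpgrh iuf eibl jcec edgsp rjgh afuob
Hunk 2: at line 2 remove [xfm,dwcs] add [kxr] -> 11 lines: wnh nkmpc giby kxr dpgrh iuf eibl jcec edgsp rjgh afuob
Hunk 3: at line 4 remove [dpgrh] add [ggb,fflvb] -> 12 lines: wnh nkmpc giby kxr ggb fflvb iuf eibl jcec edgsp rjgh afuob
Hunk 4: at line 5 remove [iuf,eibl] add [kdaa] -> 11 lines: wnh nkmpc giby kxr ggb fflvb kdaa jcec edgsp rjgh afuob
Hunk 5: at line 1 remove [giby,kxr] add [bjutm,apy] -> 11 lines: wnh nkmpc bjutm apy ggb fflvb kdaa jcec edgsp rjgh afuob
Hunk 6: at line 3 remove [ggb] add [ccsf] -> 11 lines: wnh nkmpc bjutm apy ccsf fflvb kdaa jcec edgsp rjgh afuob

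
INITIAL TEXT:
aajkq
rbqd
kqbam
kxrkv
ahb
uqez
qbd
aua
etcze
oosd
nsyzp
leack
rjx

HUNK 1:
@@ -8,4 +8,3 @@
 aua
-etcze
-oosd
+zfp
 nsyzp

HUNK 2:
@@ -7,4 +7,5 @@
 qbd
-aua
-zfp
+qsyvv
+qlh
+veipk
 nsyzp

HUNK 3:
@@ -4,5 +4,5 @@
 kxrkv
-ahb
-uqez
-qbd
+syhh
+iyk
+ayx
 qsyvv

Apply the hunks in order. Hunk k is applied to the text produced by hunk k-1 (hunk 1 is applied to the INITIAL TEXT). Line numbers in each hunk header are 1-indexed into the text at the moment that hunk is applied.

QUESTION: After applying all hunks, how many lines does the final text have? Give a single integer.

Hunk 1: at line 8 remove [etcze,oosd] add [zfp] -> 12 lines: aajkq rbqd kqbam kxrkv ahb uqez qbd aua zfp nsyzp leack rjx
Hunk 2: at line 7 remove [aua,zfp] add [qsyvv,qlh,veipk] -> 13 lines: aajkq rbqd kqbam kxrkv ahb uqez qbd qsyvv qlh veipk nsyzp leack rjx
Hunk 3: at line 4 remove [ahb,uqez,qbd] add [syhh,iyk,ayx] -> 13 lines: aajkq rbqd kqbam kxrkv syhh iyk ayx qsyvv qlh veipk nsyzp leack rjx
Final line count: 13

Answer: 13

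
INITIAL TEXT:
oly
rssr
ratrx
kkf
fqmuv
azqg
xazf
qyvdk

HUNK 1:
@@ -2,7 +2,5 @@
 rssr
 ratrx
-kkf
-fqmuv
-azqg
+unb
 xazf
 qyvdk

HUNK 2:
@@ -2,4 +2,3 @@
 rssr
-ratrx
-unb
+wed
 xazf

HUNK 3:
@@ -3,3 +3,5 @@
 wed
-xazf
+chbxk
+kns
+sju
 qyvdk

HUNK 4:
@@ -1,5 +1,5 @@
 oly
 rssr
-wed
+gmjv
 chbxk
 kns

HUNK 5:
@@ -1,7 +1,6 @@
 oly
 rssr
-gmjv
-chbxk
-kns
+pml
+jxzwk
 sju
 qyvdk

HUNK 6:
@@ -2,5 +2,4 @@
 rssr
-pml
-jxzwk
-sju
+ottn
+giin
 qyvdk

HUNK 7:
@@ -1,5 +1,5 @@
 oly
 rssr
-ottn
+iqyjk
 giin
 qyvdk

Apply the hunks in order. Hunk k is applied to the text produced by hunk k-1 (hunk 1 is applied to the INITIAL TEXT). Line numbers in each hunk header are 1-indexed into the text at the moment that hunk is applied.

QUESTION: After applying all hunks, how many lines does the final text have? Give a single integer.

Answer: 5

Derivation:
Hunk 1: at line 2 remove [kkf,fqmuv,azqg] add [unb] -> 6 lines: oly rssr ratrx unb xazf qyvdk
Hunk 2: at line 2 remove [ratrx,unb] add [wed] -> 5 lines: oly rssr wed xazf qyvdk
Hunk 3: at line 3 remove [xazf] add [chbxk,kns,sju] -> 7 lines: oly rssr wed chbxk kns sju qyvdk
Hunk 4: at line 1 remove [wed] add [gmjv] -> 7 lines: oly rssr gmjv chbxk kns sju qyvdk
Hunk 5: at line 1 remove [gmjv,chbxk,kns] add [pml,jxzwk] -> 6 lines: oly rssr pml jxzwk sju qyvdk
Hunk 6: at line 2 remove [pml,jxzwk,sju] add [ottn,giin] -> 5 lines: oly rssr ottn giin qyvdk
Hunk 7: at line 1 remove [ottn] add [iqyjk] -> 5 lines: oly rssr iqyjk giin qyvdk
Final line count: 5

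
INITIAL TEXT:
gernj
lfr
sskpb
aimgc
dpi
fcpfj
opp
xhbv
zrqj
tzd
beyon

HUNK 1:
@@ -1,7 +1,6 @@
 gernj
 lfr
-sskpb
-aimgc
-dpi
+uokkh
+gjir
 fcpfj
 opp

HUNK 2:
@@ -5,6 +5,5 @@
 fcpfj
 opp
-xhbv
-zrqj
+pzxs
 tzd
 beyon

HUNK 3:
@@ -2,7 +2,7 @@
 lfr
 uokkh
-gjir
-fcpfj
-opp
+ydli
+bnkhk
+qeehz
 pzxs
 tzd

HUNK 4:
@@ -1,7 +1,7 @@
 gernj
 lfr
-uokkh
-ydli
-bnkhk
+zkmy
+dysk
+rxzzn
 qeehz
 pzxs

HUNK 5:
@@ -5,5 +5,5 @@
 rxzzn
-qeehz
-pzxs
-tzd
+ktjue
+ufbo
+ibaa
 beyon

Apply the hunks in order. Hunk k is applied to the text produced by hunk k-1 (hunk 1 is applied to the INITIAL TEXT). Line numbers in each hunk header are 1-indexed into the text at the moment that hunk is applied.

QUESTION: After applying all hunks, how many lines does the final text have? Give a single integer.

Answer: 9

Derivation:
Hunk 1: at line 1 remove [sskpb,aimgc,dpi] add [uokkh,gjir] -> 10 lines: gernj lfr uokkh gjir fcpfj opp xhbv zrqj tzd beyon
Hunk 2: at line 5 remove [xhbv,zrqj] add [pzxs] -> 9 lines: gernj lfr uokkh gjir fcpfj opp pzxs tzd beyon
Hunk 3: at line 2 remove [gjir,fcpfj,opp] add [ydli,bnkhk,qeehz] -> 9 lines: gernj lfr uokkh ydli bnkhk qeehz pzxs tzd beyon
Hunk 4: at line 1 remove [uokkh,ydli,bnkhk] add [zkmy,dysk,rxzzn] -> 9 lines: gernj lfr zkmy dysk rxzzn qeehz pzxs tzd beyon
Hunk 5: at line 5 remove [qeehz,pzxs,tzd] add [ktjue,ufbo,ibaa] -> 9 lines: gernj lfr zkmy dysk rxzzn ktjue ufbo ibaa beyon
Final line count: 9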